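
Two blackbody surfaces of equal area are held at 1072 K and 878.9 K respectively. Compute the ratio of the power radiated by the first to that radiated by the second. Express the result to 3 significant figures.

P₁/P₂ ≈ 2.21

With equal areas, P₁/P₂ = (T₁/T₂)⁴ = (1072/878.9)⁴ = 2.21.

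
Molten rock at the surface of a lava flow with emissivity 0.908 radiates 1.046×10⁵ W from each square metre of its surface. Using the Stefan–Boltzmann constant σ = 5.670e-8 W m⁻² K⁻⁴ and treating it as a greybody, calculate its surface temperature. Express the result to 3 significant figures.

I = εσT⁴, so T = (I/εσ)^(1/4) = (1.046×10⁵/(0.908×5.670×10⁻⁸))^(1/4) = 1.19×10³ K.

T ≈ 1.19×10³ K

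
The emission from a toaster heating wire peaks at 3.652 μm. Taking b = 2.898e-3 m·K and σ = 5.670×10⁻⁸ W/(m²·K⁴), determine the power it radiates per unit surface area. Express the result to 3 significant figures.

Wien's law: T = b/λ_max = 2.898×10⁻³/3.652×10⁻⁶ = 793.538 K.
Then I = σT⁴ = 5.670×10⁻⁸×(793.538)⁴ = 2.25×10⁴ W/m².

I ≈ 2.25×10⁴ W/m²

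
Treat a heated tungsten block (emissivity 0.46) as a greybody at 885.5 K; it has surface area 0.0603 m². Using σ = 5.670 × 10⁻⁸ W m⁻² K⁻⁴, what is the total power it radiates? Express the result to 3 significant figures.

P ≈ 967 W

Area A = 0.0603 m².
P = εσAT⁴ = 0.46 × 5.670×10⁻⁸ × 0.0603 × (885.5)⁴ = 967 W.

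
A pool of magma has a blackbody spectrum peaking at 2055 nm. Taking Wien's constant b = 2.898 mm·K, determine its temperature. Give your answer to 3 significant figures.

Wien's law gives T = b/λ_max = (2.898×10⁻³ m·K)/(2.055×10⁻⁶ m) = 1.41×10³ K.

T ≈ 1.41×10³ K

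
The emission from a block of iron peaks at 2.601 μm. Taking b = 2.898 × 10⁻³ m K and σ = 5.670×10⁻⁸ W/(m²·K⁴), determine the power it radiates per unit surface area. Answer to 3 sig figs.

Wien's law: T = b/λ_max = 2.898×10⁻³/2.601×10⁻⁶ = 1114.19 K.
Then I = σT⁴ = 5.670×10⁻⁸×(1114.19)⁴ = 8.74×10⁴ W/m².

I ≈ 8.74×10⁴ W/m²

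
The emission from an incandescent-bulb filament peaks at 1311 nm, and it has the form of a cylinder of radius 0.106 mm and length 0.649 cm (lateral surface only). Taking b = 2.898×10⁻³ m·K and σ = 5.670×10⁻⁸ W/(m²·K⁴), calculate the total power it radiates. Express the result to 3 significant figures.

Wien's law: T = b/λ_max = 2.898×10⁻³/1.311×10⁻⁶ = 2210.53 K.
Lateral area A = 2πrL = 2π×1.06×10⁻⁴×6.49×10⁻³ = 4.32245×10⁻⁶ m².
Then P = σAT⁴ = 5.670×10⁻⁸×4.32245×10⁻⁶×(2210.53)⁴ = 5.85 W.

P ≈ 5.85 W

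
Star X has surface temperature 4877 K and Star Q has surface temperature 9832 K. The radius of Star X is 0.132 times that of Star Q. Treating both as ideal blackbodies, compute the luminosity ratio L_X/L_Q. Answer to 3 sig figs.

L ∝ R²T⁴, so L_X/L_Q = (R_X/R_Q)²(T_X/T_Q)⁴ = (0.132)² × (4877/9832)⁴ = 0.017424 × 0.0605402 = 1.05×10⁻³.

L_X/L_Q ≈ 1.05×10⁻³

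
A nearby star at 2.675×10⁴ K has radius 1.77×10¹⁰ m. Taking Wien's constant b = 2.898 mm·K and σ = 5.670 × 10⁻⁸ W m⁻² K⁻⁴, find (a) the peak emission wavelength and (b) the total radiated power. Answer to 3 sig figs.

(a) λ_max = b/T = 2.898×10⁻³/2.675×10⁴ = 1.083×10⁻⁷ m = 108 nm.
Surface area A = 4πR² = 4π(1.77×10¹⁰ m)² = 3.93692×10²¹ m².
(b) P = σAT⁴ = 5.670×10⁻⁸×3.93692×10²¹×(2.675×10⁴)⁴ = 1.14×10³² W.

λ_max ≈ 108 nm; P ≈ 1.14×10³² W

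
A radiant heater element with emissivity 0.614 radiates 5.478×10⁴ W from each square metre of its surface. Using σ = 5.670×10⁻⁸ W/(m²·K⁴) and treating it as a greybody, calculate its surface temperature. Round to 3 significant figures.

I = εσT⁴, so T = (I/εσ)^(1/4) = (5.478×10⁴/(0.614×5.670×10⁻⁸))^(1/4) = 1.12×10³ K.

T ≈ 1.12×10³ K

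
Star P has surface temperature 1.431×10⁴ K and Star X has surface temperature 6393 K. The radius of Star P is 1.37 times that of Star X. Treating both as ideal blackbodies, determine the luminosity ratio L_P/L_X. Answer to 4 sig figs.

L_P/L_X ≈ 47.12

L ∝ R²T⁴, so L_P/L_X = (R_P/R_X)²(T_P/T_X)⁴ = (1.37)² × (1.431×10⁴/6393)⁴ = 1.8769 × 25.1038 = 47.12.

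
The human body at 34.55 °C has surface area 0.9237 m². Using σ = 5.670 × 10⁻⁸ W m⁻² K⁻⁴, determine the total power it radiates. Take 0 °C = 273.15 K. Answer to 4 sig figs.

P ≈ 469.5 W

T = 34.55 °C + 273.15 = 307.70 K.
Area A = 0.9237 m².
P = σAT⁴ = 5.670×10⁻⁸ × 0.9237 × (307.70)⁴ = 469.5 W.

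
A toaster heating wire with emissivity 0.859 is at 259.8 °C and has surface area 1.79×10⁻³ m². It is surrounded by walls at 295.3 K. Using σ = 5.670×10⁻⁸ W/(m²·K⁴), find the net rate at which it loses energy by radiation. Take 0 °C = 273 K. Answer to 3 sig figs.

Net loss ≈ 6.36 W

T = 259.8 °C + 273 = 532.8 K.
Area A = 1.79×10⁻³ m².
Net radiated power P_net = εσA(T⁴ − T₀⁴) = 0.859×5.670×10⁻⁸×1.79×10⁻³×(532.8⁴ − 295.3⁴).
T⁴ − T₀⁴ = 8.05855×10¹⁰ − 7.60420×10⁹ = 7.29813×10¹⁰ K⁴, so P_net = 6.36 W.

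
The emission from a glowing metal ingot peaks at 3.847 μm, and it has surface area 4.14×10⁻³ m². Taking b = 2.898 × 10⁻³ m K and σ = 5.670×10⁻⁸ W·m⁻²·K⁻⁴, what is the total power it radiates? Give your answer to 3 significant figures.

Wien's law: T = b/λ_max = 2.898×10⁻³/3.847×10⁻⁶ = 753.314 K.
Area A = 4.14×10⁻³ m².
Then P = σAT⁴ = 5.670×10⁻⁸×4.14×10⁻³×(753.314)⁴ = 75.6 W.

P ≈ 75.6 W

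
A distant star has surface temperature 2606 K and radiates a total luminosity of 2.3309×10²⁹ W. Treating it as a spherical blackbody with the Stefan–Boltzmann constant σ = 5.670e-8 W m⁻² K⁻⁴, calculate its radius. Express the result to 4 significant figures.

R ≈ 8.422×10¹⁰ m

L = 4πR²σT⁴ ⇒ R = √(L/(4πσT⁴)).
σT⁴ = 2.61505×10⁶ W/m², so R = √(2.3309×10²⁹/(4π×2.61505×10⁶)) = 8.422×10¹⁰ m.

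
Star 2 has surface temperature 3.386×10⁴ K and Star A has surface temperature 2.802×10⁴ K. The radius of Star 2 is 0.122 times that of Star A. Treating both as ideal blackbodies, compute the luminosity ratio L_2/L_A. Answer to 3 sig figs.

L_2/L_A ≈ 0.0317

L ∝ R²T⁴, so L_2/L_A = (R_2/R_A)²(T_2/T_A)⁴ = (0.122)² × (3.386×10⁴/2.802×10⁴)⁴ = 0.014884 × 2.13243 = 0.0317.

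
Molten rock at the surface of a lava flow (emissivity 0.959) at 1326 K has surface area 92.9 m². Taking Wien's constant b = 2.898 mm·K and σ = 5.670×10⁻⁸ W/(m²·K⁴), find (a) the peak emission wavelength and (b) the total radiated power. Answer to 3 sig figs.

λ_max ≈ 2.19×10³ nm; P ≈ 1.56×10⁷ W

(a) λ_max = b/T = 2.898×10⁻³/1326 = 2.186×10⁻⁶ m = 2.19×10³ nm.
Area A = 92.9 m².
(b) P = εσAT⁴ = 0.959×5.670×10⁻⁸×92.9×(1326)⁴ = 1.56×10⁷ W.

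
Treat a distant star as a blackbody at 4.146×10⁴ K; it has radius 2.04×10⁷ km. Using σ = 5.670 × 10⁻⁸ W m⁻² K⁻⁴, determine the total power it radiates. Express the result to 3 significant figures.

P ≈ 8.76×10³² W

Surface area A = 4πR² = 4π(2.04×10¹⁰ m)² = 5.22962×10²¹ m².
P = σAT⁴ = 5.670×10⁻⁸ × 5.22962×10²¹ × (4.146×10⁴)⁴ = 8.76×10³² W.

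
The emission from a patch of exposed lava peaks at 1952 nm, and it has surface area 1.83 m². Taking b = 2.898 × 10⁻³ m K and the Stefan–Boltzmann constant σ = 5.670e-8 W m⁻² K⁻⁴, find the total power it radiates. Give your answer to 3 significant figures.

P ≈ 5.04×10⁵ W

Wien's law: T = b/λ_max = 2.898×10⁻³/1.952×10⁻⁶ = 1484.63 K.
Area A = 1.83 m².
Then P = σAT⁴ = 5.670×10⁻⁸×1.83×(1484.63)⁴ = 5.04×10⁵ W.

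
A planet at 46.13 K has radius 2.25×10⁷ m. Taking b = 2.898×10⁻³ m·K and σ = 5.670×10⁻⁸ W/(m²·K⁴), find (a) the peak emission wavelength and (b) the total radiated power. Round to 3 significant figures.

λ_max ≈ 62.8 μm; P ≈ 1.63×10¹⁵ W

(a) λ_max = b/T = 2.898×10⁻³/46.13 = 6.282×10⁻⁵ m = 62.8 μm.
Surface area A = 4πR² = 4π(2.25×10⁷ m)² = 6.36173×10¹⁵ m².
(b) P = σAT⁴ = 5.670×10⁻⁸×6.36173×10¹⁵×(46.13)⁴ = 1.63×10¹⁵ W.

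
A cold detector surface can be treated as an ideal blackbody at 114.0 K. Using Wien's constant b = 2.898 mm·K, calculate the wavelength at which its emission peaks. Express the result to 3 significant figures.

λ_max ≈ 25.4 μm

Wien's displacement law: λ_max = b/T = (2.898×10⁻³ m·K)/(114.0 K) = 2.542×10⁻⁵ m.
That is 25.4 μm, in the infrared range.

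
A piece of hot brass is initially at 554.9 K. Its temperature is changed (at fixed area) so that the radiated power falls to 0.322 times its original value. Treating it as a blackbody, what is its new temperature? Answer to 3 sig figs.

P ∝ T⁴, so T₂/T₁ = (P₂/P₁)^(1/4) = (0.322)^(1/4) = 0.753293.
T₂ = 554.9 × 0.753293 = 418 K.

T₂ ≈ 418 K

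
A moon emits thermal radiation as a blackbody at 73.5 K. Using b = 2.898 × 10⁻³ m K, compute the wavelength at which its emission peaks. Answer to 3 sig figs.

λ_max ≈ 39.4 μm

Wien's displacement law: λ_max = b/T = (2.898×10⁻³ m·K)/(73.5 K) = 3.943×10⁻⁵ m.
That is 39.4 μm, in the infrared range.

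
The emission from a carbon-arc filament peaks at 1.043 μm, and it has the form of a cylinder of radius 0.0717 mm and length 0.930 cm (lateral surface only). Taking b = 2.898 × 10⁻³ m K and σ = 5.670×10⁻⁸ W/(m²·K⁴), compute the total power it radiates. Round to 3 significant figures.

P ≈ 14.2 W

Wien's law: T = b/λ_max = 2.898×10⁻³/1.043×10⁻⁶ = 2778.52 K.
Lateral area A = 2πrL = 2π×7.17×10⁻⁵×9.30×10⁻³ = 4.18969×10⁻⁶ m².
Then P = σAT⁴ = 5.670×10⁻⁸×4.18969×10⁻⁶×(2778.52)⁴ = 14.2 W.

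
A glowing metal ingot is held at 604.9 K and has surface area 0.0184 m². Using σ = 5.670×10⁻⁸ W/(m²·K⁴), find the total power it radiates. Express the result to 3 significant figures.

P ≈ 140 W

Area A = 0.0184 m².
P = σAT⁴ = 5.670×10⁻⁸ × 0.0184 × (604.9)⁴ = 140 W.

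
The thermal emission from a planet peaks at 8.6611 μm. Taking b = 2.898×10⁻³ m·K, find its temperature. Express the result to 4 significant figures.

T ≈ 334.6 K

Wien's law gives T = b/λ_max = (2.898×10⁻³ m·K)/(8.6611×10⁻⁶ m) = 334.6 K.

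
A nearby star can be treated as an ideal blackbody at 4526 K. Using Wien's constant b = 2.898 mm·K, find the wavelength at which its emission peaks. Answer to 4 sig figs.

Wien's displacement law: λ_max = b/T = (2.898×10⁻³ m·K)/(4526 K) = 6.4030×10⁻⁷ m.
That is 0.6403 μm, in the visible range.

λ_max ≈ 0.6403 μm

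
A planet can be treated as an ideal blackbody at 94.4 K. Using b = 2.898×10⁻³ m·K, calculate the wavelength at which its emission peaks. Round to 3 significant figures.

Wien's displacement law: λ_max = b/T = (2.898×10⁻³ m·K)/(94.4 K) = 3.070×10⁻⁵ m.
That is 30.7 μm, in the infrared range.

λ_max ≈ 30.7 μm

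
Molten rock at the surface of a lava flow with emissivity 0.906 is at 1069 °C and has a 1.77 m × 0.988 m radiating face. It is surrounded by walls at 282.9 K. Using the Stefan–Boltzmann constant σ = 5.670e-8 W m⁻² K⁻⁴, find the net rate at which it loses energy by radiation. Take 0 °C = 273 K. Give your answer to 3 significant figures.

T = 1069 °C + 273 = 1342 K.
Area A = 1.77 × 0.988 = 1.74876 m².
Net radiated power P_net = εσA(T⁴ − T₀⁴) = 0.906×5.670×10⁻⁸×1.74876×(1342⁴ − 282.9⁴).
T⁴ − T₀⁴ = 3.24347×10¹² − 6.40519×10⁹ = 3.23706×10¹² K⁴, so P_net = 2.91×10⁵ W.

Net loss ≈ 2.91×10⁵ W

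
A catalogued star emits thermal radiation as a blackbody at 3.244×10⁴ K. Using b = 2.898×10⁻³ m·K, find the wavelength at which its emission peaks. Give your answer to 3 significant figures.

Wien's displacement law: λ_max = b/T = (2.898×10⁻³ m·K)/(3.244×10⁴ K) = 8.933×10⁻⁸ m.
That is 89.3 nm, in the ultraviolet range.

λ_max ≈ 89.3 nm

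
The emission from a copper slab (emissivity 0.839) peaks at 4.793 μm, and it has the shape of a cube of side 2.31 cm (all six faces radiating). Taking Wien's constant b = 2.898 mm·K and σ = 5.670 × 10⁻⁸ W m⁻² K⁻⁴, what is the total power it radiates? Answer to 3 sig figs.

Wien's law: T = b/λ_max = 2.898×10⁻³/4.793×10⁻⁶ = 604.632 K.
Area A = 6s² = 6×(0.0231 m)² = 3.20166×10⁻³ m².
Then P = εσAT⁴ = 0.839×5.670×10⁻⁸×3.20166×10⁻³×(604.632)⁴ = 20.4 W.

P ≈ 20.4 W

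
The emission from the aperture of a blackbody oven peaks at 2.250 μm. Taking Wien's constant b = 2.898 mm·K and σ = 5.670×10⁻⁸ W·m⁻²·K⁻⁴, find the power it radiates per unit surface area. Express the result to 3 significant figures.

I ≈ 1.56×10⁵ W/m²

Wien's law: T = b/λ_max = 2.898×10⁻³/2.250×10⁻⁶ = 1288.00 K.
Then I = σT⁴ = 5.670×10⁻⁸×(1288.00)⁴ = 1.56×10⁵ W/m².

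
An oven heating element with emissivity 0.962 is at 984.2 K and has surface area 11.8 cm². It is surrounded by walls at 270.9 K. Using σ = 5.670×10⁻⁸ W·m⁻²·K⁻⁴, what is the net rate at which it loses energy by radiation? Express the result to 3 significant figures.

Net loss ≈ 60.0 W

Area A = 11.8 cm² = 1.18×10⁻³ m².
Net radiated power P_net = εσA(T⁴ − T₀⁴) = 0.962×5.670×10⁻⁸×1.18×10⁻³×(984.2⁴ − 270.9⁴).
T⁴ − T₀⁴ = 9.38282×10¹¹ − 5.38562×10⁹ = 9.32896×10¹¹ K⁴, so P_net = 60.0 W.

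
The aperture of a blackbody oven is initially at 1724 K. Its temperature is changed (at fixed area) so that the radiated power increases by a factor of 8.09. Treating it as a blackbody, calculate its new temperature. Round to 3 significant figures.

P ∝ T⁴, so T₂/T₁ = (P₂/P₁)^(1/4) = (8.09)^(1/4) = 1.68650.
T₂ = 1724 × 1.68650 = 2.91×10³ K.

T₂ ≈ 2.91×10³ K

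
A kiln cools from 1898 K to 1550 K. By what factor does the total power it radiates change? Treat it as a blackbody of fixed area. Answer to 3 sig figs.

P ∝ T⁴, so P₂/P₁ = (T₂/T₁)⁴ = (1550/1898)⁴ = (0.816649)⁴ = 0.445.

P₂/P₁ ≈ 0.445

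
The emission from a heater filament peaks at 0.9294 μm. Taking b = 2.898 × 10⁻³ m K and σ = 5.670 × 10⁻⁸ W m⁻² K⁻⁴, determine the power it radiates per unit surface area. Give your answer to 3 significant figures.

Wien's law: T = b/λ_max = 2.898×10⁻³/9.294×10⁻⁷ = 3118.14 K.
Then I = σT⁴ = 5.670×10⁻⁸×(3118.14)⁴ = 5.36×10⁶ W/m².

I ≈ 5.36×10⁶ W/m²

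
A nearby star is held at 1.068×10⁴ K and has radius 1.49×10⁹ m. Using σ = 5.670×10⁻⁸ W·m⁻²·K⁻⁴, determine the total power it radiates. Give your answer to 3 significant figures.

Surface area A = 4πR² = 4π(1.49×10⁹ m)² = 2.78986×10¹⁹ m².
P = σAT⁴ = 5.670×10⁻⁸ × 2.78986×10¹⁹ × (1.068×10⁴)⁴ = 2.06×10²⁸ W.

P ≈ 2.06×10²⁸ W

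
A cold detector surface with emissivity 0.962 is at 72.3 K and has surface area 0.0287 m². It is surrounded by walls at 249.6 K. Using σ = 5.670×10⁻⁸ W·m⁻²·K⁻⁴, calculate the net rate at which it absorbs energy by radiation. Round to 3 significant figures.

Area A = 0.0287 m².
Net radiated power P_net = εσA(T⁴ − T₀⁴) = 0.962×5.670×10⁻⁸×0.0287×(72.3⁴ − 249.6⁴).
T⁴ − T₀⁴ = 2.73246×10⁷ − 3.88131×10⁹ = -3.85399×10⁹ K⁴, so P_net = -6.03 W — negative, meaning a net gain of 6.03 W.

Net gain ≈ 6.03 W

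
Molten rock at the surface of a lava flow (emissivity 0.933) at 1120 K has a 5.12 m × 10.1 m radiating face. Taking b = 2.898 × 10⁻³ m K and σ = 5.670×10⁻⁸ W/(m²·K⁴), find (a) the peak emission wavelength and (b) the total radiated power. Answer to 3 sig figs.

(a) λ_max = b/T = 2.898×10⁻³/1120 = 2.587×10⁻⁶ m = 2.59 μm.
Area A = 5.12 × 10.1 = 51.712 m².
(b) P = εσAT⁴ = 0.933×5.670×10⁻⁸×51.712×(1120)⁴ = 4.30×10⁶ W.

λ_max ≈ 2.59 μm; P ≈ 4.30×10⁶ W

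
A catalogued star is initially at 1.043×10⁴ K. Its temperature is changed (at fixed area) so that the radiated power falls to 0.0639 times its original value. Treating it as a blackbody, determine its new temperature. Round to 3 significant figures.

T₂ ≈ 5.24×10³ K

P ∝ T⁴, so T₂/T₁ = (P₂/P₁)^(1/4) = (0.0639)^(1/4) = 0.502777.
T₂ = 1.043×10⁴ × 0.502777 = 5.24×10³ K.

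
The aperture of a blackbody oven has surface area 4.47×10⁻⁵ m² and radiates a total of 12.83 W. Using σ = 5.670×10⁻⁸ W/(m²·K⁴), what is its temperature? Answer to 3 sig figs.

T ≈ 1.50×10³ K

Area A = 4.47×10⁻⁵ m².
P = σAT⁴ ⇒ T = (P/(σA))^(1/4) = (12.83/(5.670×10⁻⁸×4.47×10⁻⁵))^(1/4) = 1.50×10³ K.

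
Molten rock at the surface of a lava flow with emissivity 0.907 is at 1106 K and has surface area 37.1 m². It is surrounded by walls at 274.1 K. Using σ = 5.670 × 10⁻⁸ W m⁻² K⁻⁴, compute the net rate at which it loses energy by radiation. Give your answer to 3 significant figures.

Net loss ≈ 2.84×10⁶ W

Area A = 37.1 m².
Net radiated power P_net = εσA(T⁴ − T₀⁴) = 0.907×5.670×10⁻⁸×37.1×(1106⁴ − 274.1⁴).
T⁴ − T₀⁴ = 1.49631×10¹² − 5.64464×10⁹ = 1.49067×10¹² K⁴, so P_net = 2.84×10⁶ W.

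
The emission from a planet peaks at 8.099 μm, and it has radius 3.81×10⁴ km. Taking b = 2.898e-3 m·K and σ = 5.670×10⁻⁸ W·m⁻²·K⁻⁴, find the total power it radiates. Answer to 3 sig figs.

Wien's law: T = b/λ_max = 2.898×10⁻³/8.099×10⁻⁶ = 357.822 K.
Surface area A = 4πR² = 4π(3.81×10⁷ m)² = 1.82415×10¹⁶ m².
Then P = σAT⁴ = 5.670×10⁻⁸×1.82415×10¹⁶×(357.822)⁴ = 1.70×10¹⁹ W.

P ≈ 1.70×10¹⁹ W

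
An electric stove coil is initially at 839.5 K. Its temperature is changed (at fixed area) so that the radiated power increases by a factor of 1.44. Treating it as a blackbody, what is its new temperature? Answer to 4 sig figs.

T₂ ≈ 919.6 K

P ∝ T⁴, so T₂/T₁ = (P₂/P₁)^(1/4) = (1.44)^(1/4) = 1.09545.
T₂ = 839.5 × 1.09545 = 919.6 K.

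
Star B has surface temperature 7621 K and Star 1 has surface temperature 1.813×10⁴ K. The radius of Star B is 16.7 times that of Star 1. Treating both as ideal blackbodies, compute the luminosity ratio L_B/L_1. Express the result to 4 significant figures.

L ∝ R²T⁴, so L_B/L_1 = (R_B/R_1)²(T_B/T_1)⁴ = (16.7)² × (7621/1.813×10⁴)⁴ = 278.89 × 0.0312217 = 8.707.

L_B/L_1 ≈ 8.707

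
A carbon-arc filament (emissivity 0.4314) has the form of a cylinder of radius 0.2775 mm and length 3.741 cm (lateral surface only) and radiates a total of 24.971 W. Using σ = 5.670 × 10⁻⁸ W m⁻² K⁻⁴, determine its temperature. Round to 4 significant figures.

T ≈ 1989 K

Lateral area A = 2πrL = 2π×2.775×10⁻⁴×0.03741 = 6.52275×10⁻⁵ m².
P = εσAT⁴ ⇒ T = (P/(εσA))^(1/4) = (24.971/(0.4314×5.670×10⁻⁸×6.52275×10⁻⁵))^(1/4) = 1989 K.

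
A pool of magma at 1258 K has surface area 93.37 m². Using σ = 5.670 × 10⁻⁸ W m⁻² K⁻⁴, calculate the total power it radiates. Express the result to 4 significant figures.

Area A = 93.37 m².
P = σAT⁴ = 5.670×10⁻⁸ × 93.37 × (1258)⁴ = 1.326×10⁷ W.

P ≈ 1.326×10⁷ W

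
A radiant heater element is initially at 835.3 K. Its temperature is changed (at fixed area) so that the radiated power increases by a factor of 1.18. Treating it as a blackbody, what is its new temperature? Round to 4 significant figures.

P ∝ T⁴, so T₂/T₁ = (P₂/P₁)^(1/4) = (1.18)^(1/4) = 1.04225.
T₂ = 835.3 × 1.04225 = 870.6 K.

T₂ ≈ 870.6 K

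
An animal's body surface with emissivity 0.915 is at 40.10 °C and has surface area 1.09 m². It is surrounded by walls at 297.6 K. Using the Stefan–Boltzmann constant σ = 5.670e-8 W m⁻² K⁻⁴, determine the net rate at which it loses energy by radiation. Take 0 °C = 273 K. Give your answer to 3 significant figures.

Net loss ≈ 99.9 W

T = 40.10 °C + 273 = 313.10 K.
Area A = 1.09 m².
Net radiated power P_net = εσA(T⁴ − T₀⁴) = 0.915×5.670×10⁻⁸×1.09×(313.10⁴ − 297.6⁴).
T⁴ − T₀⁴ = 9.61020×10⁹ − 7.84389×10⁹ = 1.76631×10⁹ K⁴, so P_net = 99.9 W.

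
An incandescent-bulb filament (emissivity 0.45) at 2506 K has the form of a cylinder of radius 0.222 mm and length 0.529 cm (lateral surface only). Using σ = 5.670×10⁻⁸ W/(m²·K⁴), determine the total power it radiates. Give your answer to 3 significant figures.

P ≈ 7.43 W

Lateral area A = 2πrL = 2π×2.22×10⁻⁴×5.29×10⁻³ = 7.37885×10⁻⁶ m².
P = εσAT⁴ = 0.45 × 5.670×10⁻⁸ × 7.37885×10⁻⁶ × (2506)⁴ = 7.43 W.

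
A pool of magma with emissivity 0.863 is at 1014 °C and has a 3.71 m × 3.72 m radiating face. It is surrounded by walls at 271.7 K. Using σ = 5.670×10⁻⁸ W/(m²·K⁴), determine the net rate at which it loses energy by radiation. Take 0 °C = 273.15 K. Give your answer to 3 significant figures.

Net loss ≈ 1.85×10⁶ W

T = 1014 °C + 273.15 = 1287.15 K.
Area A = 3.71 × 3.72 = 13.8012 m².
Net radiated power P_net = εσA(T⁴ − T₀⁴) = 0.863×5.670×10⁻⁸×13.8012×(1287.15⁴ − 271.7⁴).
T⁴ − T₀⁴ = 2.74484×10¹² − 5.44952×10⁹ = 2.73939×10¹² K⁴, so P_net = 1.85×10⁶ W.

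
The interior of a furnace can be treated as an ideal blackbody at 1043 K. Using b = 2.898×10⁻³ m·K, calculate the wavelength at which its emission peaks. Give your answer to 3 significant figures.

λ_max ≈ 2.78×10³ nm

Wien's displacement law: λ_max = b/T = (2.898×10⁻³ m·K)/(1043 K) = 2.779×10⁻⁶ m.
That is 2.78×10³ nm, in the infrared range.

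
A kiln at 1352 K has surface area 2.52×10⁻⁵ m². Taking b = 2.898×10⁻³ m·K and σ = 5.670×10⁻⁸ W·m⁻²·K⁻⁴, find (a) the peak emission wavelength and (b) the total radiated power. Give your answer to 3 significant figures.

(a) λ_max = b/T = 2.898×10⁻³/1352 = 2.143×10⁻⁶ m = 2.14 μm.
Area A = 2.52×10⁻⁵ m².
(b) P = σAT⁴ = 5.670×10⁻⁸×2.52×10⁻⁵×(1352)⁴ = 4.77 W.

λ_max ≈ 2.14 μm; P ≈ 4.77 W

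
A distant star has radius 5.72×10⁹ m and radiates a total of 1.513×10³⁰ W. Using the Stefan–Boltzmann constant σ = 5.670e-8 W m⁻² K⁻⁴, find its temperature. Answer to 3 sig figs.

T ≈ 1.60×10⁴ K

Surface area A = 4πR² = 4π(5.72×10⁹ m)² = 4.11152×10²⁰ m².
P = σAT⁴ ⇒ T = (P/(σA))^(1/4) = (1.513×10³⁰/(5.670×10⁻⁸×4.11152×10²⁰))^(1/4) = 1.60×10⁴ K.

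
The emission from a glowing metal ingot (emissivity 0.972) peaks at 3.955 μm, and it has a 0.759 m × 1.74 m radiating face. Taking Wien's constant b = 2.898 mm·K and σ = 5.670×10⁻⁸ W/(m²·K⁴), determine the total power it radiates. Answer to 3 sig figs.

Wien's law: T = b/λ_max = 2.898×10⁻³/3.955×10⁻⁶ = 732.743 K.
Area A = 0.759 × 1.74 = 1.32066 m².
Then P = εσAT⁴ = 0.972×5.670×10⁻⁸×1.32066×(732.743)⁴ = 2.10×10⁴ W.

P ≈ 2.10×10⁴ W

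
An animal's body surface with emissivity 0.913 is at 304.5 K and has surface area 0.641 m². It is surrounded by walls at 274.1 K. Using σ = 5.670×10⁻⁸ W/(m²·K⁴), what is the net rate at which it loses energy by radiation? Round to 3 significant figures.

Net loss ≈ 98.0 W

Area A = 0.641 m².
Net radiated power P_net = εσA(T⁴ − T₀⁴) = 0.913×5.670×10⁻⁸×0.641×(304.5⁴ − 274.1⁴).
T⁴ − T₀⁴ = 8.59704×10⁹ − 5.64464×10⁹ = 2.95240×10⁹ K⁴, so P_net = 98.0 W.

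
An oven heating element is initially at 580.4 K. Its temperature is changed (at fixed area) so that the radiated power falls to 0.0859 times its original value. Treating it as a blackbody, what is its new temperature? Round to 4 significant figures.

P ∝ T⁴, so T₂/T₁ = (P₂/P₁)^(1/4) = (0.0859)^(1/4) = 0.541375.
T₂ = 580.4 × 0.541375 = 314.2 K.

T₂ ≈ 314.2 K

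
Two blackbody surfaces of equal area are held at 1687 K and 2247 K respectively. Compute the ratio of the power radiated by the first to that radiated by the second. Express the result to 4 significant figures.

With equal areas, P₁/P₂ = (T₁/T₂)⁴ = (1687/2247)⁴ = 0.3177.

P₁/P₂ ≈ 0.3177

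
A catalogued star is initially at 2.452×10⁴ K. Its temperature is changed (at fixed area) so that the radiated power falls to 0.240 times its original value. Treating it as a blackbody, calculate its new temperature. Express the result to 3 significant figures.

T₂ ≈ 1.72×10⁴ K

P ∝ T⁴, so T₂/T₁ = (P₂/P₁)^(1/4) = (0.240)^(1/4) = 0.699927.
T₂ = 2.452×10⁴ × 0.699927 = 1.72×10⁴ K.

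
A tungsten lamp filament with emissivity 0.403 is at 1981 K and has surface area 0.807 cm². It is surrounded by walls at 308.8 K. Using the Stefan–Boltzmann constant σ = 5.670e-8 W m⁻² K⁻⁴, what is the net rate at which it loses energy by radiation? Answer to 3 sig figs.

Net loss ≈ 28.4 W

Area A = 0.807 cm² = 8.07×10⁻⁵ m².
Net radiated power P_net = εσA(T⁴ − T₀⁴) = 0.403×5.670×10⁻⁸×8.07×10⁻⁵×(1981⁴ − 308.8⁴).
T⁴ − T₀⁴ = 1.54006×10¹³ − 9.09304×10⁹ = 1.53915×10¹³ K⁴, so P_net = 28.4 W.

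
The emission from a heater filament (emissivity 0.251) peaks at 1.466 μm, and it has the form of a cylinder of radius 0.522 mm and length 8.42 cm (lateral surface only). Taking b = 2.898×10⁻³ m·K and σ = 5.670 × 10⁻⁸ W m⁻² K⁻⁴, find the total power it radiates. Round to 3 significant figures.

P ≈ 60.0 W

Wien's law: T = b/λ_max = 2.898×10⁻³/1.466×10⁻⁶ = 1976.81 K.
Lateral area A = 2πrL = 2π×5.22×10⁻⁴×0.0842 = 2.76161×10⁻⁴ m².
Then P = εσAT⁴ = 0.251×5.670×10⁻⁸×2.76161×10⁻⁴×(1976.81)⁴ = 60.0 W.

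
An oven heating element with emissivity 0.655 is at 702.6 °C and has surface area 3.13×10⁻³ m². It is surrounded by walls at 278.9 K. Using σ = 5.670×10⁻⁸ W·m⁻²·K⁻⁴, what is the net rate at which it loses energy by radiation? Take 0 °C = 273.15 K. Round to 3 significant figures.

Net loss ≈ 105 W

T = 702.6 °C + 273.15 = 975.75 K.
Area A = 3.13×10⁻³ m².
Net radiated power P_net = εσA(T⁴ − T₀⁴) = 0.655×5.670×10⁻⁸×3.13×10⁻³×(975.75⁴ − 278.9⁴).
T⁴ − T₀⁴ = 9.06472×10¹¹ − 6.05054×10⁹ = 9.00421×10¹¹ K⁴, so P_net = 105 W.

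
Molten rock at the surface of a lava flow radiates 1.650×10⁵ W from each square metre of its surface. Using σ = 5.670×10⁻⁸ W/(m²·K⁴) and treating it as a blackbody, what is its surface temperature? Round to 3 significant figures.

I = σT⁴, so T = (I/σ)^(1/4) = (1.650×10⁵/(5.670×10⁻⁸))^(1/4) = 1.31×10³ K.

T ≈ 1.31×10³ K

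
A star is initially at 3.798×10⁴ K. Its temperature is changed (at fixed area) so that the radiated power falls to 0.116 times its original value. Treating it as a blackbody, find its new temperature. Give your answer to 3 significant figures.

T₂ ≈ 2.22×10⁴ K

P ∝ T⁴, so T₂/T₁ = (P₂/P₁)^(1/4) = (0.116)^(1/4) = 0.583599.
T₂ = 3.798×10⁴ × 0.583599 = 2.22×10⁴ K.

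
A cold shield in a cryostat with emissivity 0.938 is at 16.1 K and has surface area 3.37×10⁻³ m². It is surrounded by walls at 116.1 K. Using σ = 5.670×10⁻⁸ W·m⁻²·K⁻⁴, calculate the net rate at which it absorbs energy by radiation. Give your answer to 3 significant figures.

Net gain ≈ 0.0326 W

Area A = 3.37×10⁻³ m².
Net radiated power P_net = εσA(T⁴ − T₀⁴) = 0.938×5.670×10⁻⁸×3.37×10⁻³×(16.1⁴ − 116.1⁴).
T⁴ − T₀⁴ = 67189.8 − 1.81689×10⁸ = -1.81622×10⁸ K⁴, so P_net = -0.0326 W — negative, meaning a net gain of 0.0326 W.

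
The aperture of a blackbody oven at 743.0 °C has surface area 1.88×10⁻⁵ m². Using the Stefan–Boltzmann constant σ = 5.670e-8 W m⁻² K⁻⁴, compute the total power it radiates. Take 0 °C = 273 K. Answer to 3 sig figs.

P ≈ 1.14 W

T = 743.0 °C + 273 = 1016.0 K.
Area A = 1.88×10⁻⁵ m².
P = σAT⁴ = 5.670×10⁻⁸ × 1.88×10⁻⁵ × (1016.0)⁴ = 1.14 W.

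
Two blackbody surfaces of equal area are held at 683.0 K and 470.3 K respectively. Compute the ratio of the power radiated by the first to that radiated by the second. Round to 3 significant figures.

P₁/P₂ ≈ 4.45

With equal areas, P₁/P₂ = (T₁/T₂)⁴ = (683.0/470.3)⁴ = 4.45.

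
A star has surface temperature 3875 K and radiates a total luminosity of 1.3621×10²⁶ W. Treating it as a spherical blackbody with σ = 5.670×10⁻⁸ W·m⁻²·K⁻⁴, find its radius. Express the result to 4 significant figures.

L = 4πR²σT⁴ ⇒ R = √(L/(4πσT⁴)).
σT⁴ = 1.27841×10⁷ W/m², so R = √(1.3621×10²⁶/(4π×1.27841×10⁷)) = 9.208×10⁸ m.

R ≈ 9.208×10⁸ m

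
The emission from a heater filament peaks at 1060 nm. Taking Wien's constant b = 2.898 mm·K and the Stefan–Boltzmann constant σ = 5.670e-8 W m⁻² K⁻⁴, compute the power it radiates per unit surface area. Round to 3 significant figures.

I ≈ 3.17×10⁶ W/m²

Wien's law: T = b/λ_max = 2.898×10⁻³/1.060×10⁻⁶ = 2733.96 K.
Then I = σT⁴ = 5.670×10⁻⁸×(2733.96)⁴ = 3.17×10⁶ W/m².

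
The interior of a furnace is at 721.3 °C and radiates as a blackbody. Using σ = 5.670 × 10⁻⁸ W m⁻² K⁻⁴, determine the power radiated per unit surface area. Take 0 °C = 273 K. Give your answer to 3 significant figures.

I ≈ 5.54×10⁴ W/m²

T = 721.3 °C + 273 = 994.3 K.
Stefan–Boltzmann: I = σT⁴ = 5.670×10⁻⁸ × (994.3)⁴ = 5.54×10⁴ W/m².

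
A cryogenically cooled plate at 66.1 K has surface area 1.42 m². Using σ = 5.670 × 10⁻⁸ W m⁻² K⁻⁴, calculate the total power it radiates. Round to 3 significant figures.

P ≈ 1.54 W

Area A = 1.42 m².
P = σAT⁴ = 5.670×10⁻⁸ × 1.42 × (66.1)⁴ = 1.54 W.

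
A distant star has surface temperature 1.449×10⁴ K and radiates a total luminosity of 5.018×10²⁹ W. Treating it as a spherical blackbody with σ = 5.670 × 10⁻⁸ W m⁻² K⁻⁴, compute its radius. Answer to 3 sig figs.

R ≈ 4.00×10⁹ m

L = 4πR²σT⁴ ⇒ R = √(L/(4πσT⁴)).
σT⁴ = 2.49952×10⁹ W/m², so R = √(5.018×10²⁹/(4π×2.49952×10⁹)) = 4.00×10⁹ m.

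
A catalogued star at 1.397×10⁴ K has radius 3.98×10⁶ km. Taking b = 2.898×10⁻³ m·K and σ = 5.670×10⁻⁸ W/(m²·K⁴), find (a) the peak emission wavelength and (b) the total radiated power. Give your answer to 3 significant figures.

(a) λ_max = b/T = 2.898×10⁻³/1.397×10⁴ = 2.074×10⁻⁷ m = 207 nm.
Surface area A = 4πR² = 4π(3.98×10⁹ m)² = 1.99056×10²⁰ m².
(b) P = σAT⁴ = 5.670×10⁻⁸×1.99056×10²⁰×(1.397×10⁴)⁴ = 4.30×10²⁹ W.

λ_max ≈ 207 nm; P ≈ 4.30×10²⁹ W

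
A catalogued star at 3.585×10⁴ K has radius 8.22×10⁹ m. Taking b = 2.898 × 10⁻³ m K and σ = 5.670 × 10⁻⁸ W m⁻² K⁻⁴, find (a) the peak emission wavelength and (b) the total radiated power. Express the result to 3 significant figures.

(a) λ_max = b/T = 2.898×10⁻³/3.585×10⁴ = 8.084×10⁻⁸ m = 80.8 nm.
Surface area A = 4πR² = 4π(8.22×10⁹ m)² = 8.49090×10²⁰ m².
(b) P = σAT⁴ = 5.670×10⁻⁸×8.49090×10²⁰×(3.585×10⁴)⁴ = 7.95×10³¹ W.

λ_max ≈ 80.8 nm; P ≈ 7.95×10³¹ W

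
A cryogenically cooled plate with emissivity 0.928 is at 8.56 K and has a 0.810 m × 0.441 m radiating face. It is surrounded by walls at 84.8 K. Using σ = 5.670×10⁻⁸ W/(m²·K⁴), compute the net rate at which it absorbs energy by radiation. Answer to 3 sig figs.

Net gain ≈ 0.972 W

Area A = 0.810 × 0.441 = 0.35721 m².
Net radiated power P_net = εσA(T⁴ − T₀⁴) = 0.928×5.670×10⁻⁸×0.35721×(8.56⁴ − 84.8⁴).
T⁴ − T₀⁴ = 5369.02 − 5.17111×10⁷ = -5.17057×10⁷ K⁴, so P_net = -0.972 W — negative, meaning a net gain of 0.972 W.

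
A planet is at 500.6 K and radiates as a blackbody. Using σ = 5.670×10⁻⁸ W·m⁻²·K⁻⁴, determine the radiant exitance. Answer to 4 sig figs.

I ≈ 3561 W/m²

Stefan–Boltzmann: I = σT⁴ = 5.670×10⁻⁸ × (500.6)⁴ = 3561 W/m².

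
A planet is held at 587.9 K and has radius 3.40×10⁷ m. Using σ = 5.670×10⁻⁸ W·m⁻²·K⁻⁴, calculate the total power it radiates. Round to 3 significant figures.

P ≈ 9.84×10¹⁹ W

Surface area A = 4πR² = 4π(3.40×10⁷ m)² = 1.45267×10¹⁶ m².
P = σAT⁴ = 5.670×10⁻⁸ × 1.45267×10¹⁶ × (587.9)⁴ = 9.84×10¹⁹ W.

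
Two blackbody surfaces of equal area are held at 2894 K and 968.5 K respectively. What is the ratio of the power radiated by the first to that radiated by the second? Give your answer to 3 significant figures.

P₁/P₂ ≈ 79.7

With equal areas, P₁/P₂ = (T₁/T₂)⁴ = (2894/968.5)⁴ = 79.7.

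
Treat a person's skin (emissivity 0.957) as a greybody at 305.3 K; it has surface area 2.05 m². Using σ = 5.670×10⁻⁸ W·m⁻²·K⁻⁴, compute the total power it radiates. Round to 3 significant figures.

Area A = 2.05 m².
P = εσAT⁴ = 0.957 × 5.670×10⁻⁸ × 2.05 × (305.3)⁴ = 966 W.

P ≈ 966 W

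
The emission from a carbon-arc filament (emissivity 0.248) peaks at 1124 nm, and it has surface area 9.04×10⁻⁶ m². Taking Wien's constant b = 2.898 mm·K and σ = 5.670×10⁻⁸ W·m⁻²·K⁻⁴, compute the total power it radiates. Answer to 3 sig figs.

P ≈ 5.62 W

Wien's law: T = b/λ_max = 2.898×10⁻³/1.124×10⁻⁶ = 2578.29 K.
Area A = 9.04×10⁻⁶ m².
Then P = εσAT⁴ = 0.248×5.670×10⁻⁸×9.04×10⁻⁶×(2578.29)⁴ = 5.62 W.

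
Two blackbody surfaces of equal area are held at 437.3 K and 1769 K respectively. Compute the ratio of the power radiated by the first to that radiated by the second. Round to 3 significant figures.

P₁/P₂ ≈ 3.73×10⁻³

With equal areas, P₁/P₂ = (T₁/T₂)⁴ = (437.3/1769)⁴ = 3.73×10⁻³.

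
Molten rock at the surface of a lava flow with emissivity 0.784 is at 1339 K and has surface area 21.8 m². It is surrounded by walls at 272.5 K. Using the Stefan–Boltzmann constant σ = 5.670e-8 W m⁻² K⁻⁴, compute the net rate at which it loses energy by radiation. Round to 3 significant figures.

Net loss ≈ 3.11×10⁶ W

Area A = 21.8 m².
Net radiated power P_net = εσA(T⁴ − T₀⁴) = 0.784×5.670×10⁻⁸×21.8×(1339⁴ − 272.5⁴).
T⁴ − T₀⁴ = 3.21457×10¹² − 5.51399×10⁹ = 3.20906×10¹² K⁴, so P_net = 3.11×10⁶ W.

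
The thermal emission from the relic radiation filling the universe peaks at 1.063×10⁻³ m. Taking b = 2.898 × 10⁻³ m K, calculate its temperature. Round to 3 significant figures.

Wien's law gives T = b/λ_max = (2.898×10⁻³ m·K)/(1.063×10⁻³ m) = 2.73 K.

T ≈ 2.73 K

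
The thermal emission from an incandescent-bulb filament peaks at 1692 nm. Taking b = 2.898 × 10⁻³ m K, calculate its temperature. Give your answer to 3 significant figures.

Wien's law gives T = b/λ_max = (2.898×10⁻³ m·K)/(1.692×10⁻⁶ m) = 1.71×10³ K.

T ≈ 1.71×10³ K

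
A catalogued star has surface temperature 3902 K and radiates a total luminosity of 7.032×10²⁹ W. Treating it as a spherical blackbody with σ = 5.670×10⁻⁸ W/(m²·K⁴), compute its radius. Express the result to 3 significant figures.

L = 4πR²σT⁴ ⇒ R = √(L/(4πσT⁴)).
σT⁴ = 1.31441×10⁷ W/m², so R = √(7.032×10²⁹/(4π×1.31441×10⁷)) = 6.52×10¹⁰ m.

R ≈ 6.52×10¹⁰ m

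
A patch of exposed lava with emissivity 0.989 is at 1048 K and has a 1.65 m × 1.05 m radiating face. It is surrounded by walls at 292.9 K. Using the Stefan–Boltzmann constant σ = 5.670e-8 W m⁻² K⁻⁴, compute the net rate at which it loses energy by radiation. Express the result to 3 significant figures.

Area A = 1.65 × 1.05 = 1.7325 m².
Net radiated power P_net = εσA(T⁴ − T₀⁴) = 0.989×5.670×10⁻⁸×1.7325×(1048⁴ − 292.9⁴).
T⁴ − T₀⁴ = 1.20627×10¹² − 7.35999×10⁹ = 1.19891×10¹² K⁴, so P_net = 1.16×10⁵ W.

Net loss ≈ 1.16×10⁵ W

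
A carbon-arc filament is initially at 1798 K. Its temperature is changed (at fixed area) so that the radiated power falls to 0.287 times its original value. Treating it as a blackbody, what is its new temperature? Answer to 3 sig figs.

T₂ ≈ 1.32×10³ K

P ∝ T⁴, so T₂/T₁ = (P₂/P₁)^(1/4) = (0.287)^(1/4) = 0.731932.
T₂ = 1798 × 0.731932 = 1.32×10³ K.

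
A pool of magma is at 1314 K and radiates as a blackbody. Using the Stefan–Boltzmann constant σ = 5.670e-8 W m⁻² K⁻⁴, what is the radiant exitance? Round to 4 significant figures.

I ≈ 1.690×10⁵ W/m²

Stefan–Boltzmann: I = σT⁴ = 5.670×10⁻⁸ × (1314)⁴ = 1.690×10⁵ W/m².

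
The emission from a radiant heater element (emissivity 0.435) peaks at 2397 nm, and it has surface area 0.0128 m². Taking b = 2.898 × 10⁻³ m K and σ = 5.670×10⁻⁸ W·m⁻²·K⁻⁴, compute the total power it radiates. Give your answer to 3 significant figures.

P ≈ 675 W

Wien's law: T = b/λ_max = 2.898×10⁻³/2.397×10⁻⁶ = 1209.01 K.
Area A = 0.0128 m².
Then P = εσAT⁴ = 0.435×5.670×10⁻⁸×0.0128×(1209.01)⁴ = 675 W.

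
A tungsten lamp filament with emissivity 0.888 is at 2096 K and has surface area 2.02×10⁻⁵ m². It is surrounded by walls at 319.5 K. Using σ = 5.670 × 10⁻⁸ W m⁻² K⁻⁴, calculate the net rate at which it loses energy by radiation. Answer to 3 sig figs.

Area A = 2.02×10⁻⁵ m².
Net radiated power P_net = εσA(T⁴ − T₀⁴) = 0.888×5.670×10⁻⁸×2.02×10⁻⁵×(2096⁴ − 319.5⁴).
T⁴ − T₀⁴ = 1.93003×10¹³ − 1.04204×10¹⁰ = 1.92899×10¹³ K⁴, so P_net = 19.6 W.

Net loss ≈ 19.6 W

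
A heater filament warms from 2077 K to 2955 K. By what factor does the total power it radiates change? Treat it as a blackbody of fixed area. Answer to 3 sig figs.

P ∝ T⁴, so P₂/P₁ = (T₂/T₁)⁴ = (2955/2077)⁴ = (1.42273)⁴ = 4.10.

P₂/P₁ ≈ 4.10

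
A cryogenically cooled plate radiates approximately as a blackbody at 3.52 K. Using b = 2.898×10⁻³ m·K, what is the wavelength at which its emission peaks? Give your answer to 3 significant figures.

λ_max ≈ 0.823 mm

Wien's displacement law: λ_max = b/T = (2.898×10⁻³ m·K)/(3.52 K) = 8.233×10⁻⁴ m.
That is 0.823 mm, in the infrared range.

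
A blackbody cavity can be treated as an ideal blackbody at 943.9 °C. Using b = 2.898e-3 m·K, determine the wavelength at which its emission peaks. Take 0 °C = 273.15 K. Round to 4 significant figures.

T = 943.9 °C + 273.15 = 1217.05 K.
Wien's displacement law: λ_max = b/T = (2.898×10⁻³ m·K)/(1217.05 K) = 2.3812×10⁻⁶ m.
That is 2.381 μm, in the infrared range.

λ_max ≈ 2.381 μm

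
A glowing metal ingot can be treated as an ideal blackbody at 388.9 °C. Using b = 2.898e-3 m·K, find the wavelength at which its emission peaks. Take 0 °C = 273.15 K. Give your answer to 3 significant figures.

λ_max ≈ 4.38 μm

T = 388.9 °C + 273.15 = 662.05 K.
Wien's displacement law: λ_max = b/T = (2.898×10⁻³ m·K)/(662.05 K) = 4.377×10⁻⁶ m.
That is 4.38 μm, in the infrared range.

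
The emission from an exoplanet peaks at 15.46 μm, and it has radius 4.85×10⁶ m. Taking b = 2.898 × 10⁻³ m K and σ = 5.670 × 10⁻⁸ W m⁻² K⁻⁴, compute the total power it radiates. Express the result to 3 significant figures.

Wien's law: T = b/λ_max = 2.898×10⁻³/1.546×10⁻⁵ = 187.451 K.
Surface area A = 4πR² = 4π(4.85×10⁶ m)² = 2.95592×10¹⁴ m².
Then P = σAT⁴ = 5.670×10⁻⁸×2.95592×10¹⁴×(187.451)⁴ = 2.07×10¹⁶ W.

P ≈ 2.07×10¹⁶ W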